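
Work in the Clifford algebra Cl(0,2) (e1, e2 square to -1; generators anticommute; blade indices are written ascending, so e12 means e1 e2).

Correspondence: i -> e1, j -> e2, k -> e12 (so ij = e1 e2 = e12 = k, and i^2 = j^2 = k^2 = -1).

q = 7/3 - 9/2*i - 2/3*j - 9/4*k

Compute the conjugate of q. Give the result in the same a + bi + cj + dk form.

In blades: q = 7/3 - 9/2*e1 - 2/3*e2 - 9/4*e12.
Conjugation here is Clifford conjugation: the scalar is fixed and the grade-1 and grade-2 blades all flip sign, giving 7/3 + 9/2*e1 + 2/3*e2 + 9/4*e12; translating back:
Answer: 7/3 + 9/2*i + 2/3*j + 9/4*k


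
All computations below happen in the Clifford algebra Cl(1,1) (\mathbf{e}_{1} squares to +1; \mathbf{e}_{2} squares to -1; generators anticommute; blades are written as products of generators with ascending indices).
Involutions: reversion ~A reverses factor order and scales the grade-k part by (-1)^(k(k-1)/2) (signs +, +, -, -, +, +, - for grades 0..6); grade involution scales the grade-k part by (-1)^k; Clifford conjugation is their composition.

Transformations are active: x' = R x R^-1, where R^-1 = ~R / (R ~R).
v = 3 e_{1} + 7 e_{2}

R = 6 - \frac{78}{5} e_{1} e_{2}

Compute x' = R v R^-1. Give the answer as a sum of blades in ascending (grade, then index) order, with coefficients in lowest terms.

~R = 6 + \frac{78}{5} e_{1} e_{2}, and R ~R = -\frac{5184}{25}, so R^-1 = ~R / (-\frac{5184}{25}).
R v = \frac{636}{5} e_{1} + \frac{444}{5} e_{2}
Answer: -\frac{373}{36} e_{1} - \frac{437}{36} e_{2}


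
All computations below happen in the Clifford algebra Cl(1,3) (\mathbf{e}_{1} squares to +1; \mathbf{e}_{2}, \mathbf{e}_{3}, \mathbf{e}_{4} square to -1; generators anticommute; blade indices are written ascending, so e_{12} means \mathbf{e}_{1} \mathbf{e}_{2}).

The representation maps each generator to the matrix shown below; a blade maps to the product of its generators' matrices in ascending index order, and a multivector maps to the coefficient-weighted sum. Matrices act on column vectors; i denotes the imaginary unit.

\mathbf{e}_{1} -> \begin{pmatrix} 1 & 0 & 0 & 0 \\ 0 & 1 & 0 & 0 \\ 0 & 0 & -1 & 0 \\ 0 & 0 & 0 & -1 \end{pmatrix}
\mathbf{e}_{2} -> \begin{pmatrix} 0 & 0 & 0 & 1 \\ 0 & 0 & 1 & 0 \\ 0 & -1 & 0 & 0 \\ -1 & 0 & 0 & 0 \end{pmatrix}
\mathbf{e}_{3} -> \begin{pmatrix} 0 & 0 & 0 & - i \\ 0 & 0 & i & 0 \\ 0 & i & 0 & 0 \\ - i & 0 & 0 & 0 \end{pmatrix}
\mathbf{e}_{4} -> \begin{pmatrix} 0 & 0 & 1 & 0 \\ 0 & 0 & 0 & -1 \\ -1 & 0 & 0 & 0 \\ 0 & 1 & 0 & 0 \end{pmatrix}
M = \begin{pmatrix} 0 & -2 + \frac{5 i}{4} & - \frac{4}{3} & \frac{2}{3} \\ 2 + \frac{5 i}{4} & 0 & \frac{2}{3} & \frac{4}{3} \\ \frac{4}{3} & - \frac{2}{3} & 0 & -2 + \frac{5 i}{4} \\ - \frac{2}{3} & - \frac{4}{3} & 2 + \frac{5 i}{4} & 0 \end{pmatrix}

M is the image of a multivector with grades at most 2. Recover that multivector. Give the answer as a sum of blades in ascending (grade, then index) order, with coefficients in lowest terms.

Method: the blade images are trace-orthogonal — tr(rho(e_A) rho(e_B)^-1) = 4 if A = B and 0 otherwise — and rho(e_A)^-1 = (e_A)^2 * rho(e_A) with (e_A)^2 = +1 or -1, so the coefficient of e_A in the preimage is (e_A)^2 * tr(M rho(e_A))/4.
Nonzero projections over blades of grade <= 2: e_{2}: (e_{2})^2 = -1, tr(M rho(e_{2})) = - \frac{8}{3}, coefficient \frac{2}{3}; e_{4}: (e_{4})^2 = -1, tr(M rho(e_{4})) = \frac{16}{3}, coefficient -\frac{4}{3}; e_{24}: (e_{24})^2 = -1, tr(M rho(e_{24})) = 8, coefficient -2; e_{34}: (e_{34})^2 = -1, tr(M rho(e_{34})) = 5, coefficient -\frac{5}{4}. Every other blade of grade <= 2 projects to 0.
Answer: \frac{2}{3} e_{2} - \frac{4}{3} e_{4} - 2 e_{24} - \frac{5}{4} e_{34}


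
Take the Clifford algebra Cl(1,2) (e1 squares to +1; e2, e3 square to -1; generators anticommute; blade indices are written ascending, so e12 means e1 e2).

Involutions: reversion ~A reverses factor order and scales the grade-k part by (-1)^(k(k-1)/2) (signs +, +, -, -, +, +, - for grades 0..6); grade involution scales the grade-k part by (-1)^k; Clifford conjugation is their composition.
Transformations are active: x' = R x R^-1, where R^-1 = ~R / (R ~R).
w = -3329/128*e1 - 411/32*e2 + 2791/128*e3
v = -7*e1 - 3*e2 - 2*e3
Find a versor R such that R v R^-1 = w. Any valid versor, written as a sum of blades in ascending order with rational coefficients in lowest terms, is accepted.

Reasoning: v^2 = w^2 = 36 since conjugation preserves the quadratic form; R = v + w = -4225/128*e1 - 507/32*e2 + 2535/128*e3 is then valid when invertible, keeping its own part and reversing (v - w)/2.
Answer: -4225/128*e1 - 507/32*e2 + 2535/128*e3


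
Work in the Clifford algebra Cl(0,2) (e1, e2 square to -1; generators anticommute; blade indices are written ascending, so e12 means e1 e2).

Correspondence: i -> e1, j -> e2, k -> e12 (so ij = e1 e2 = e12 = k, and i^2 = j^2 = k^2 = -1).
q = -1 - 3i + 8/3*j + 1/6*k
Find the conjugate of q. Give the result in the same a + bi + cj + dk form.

In blades: q = -1 - 3*e1 + 8/3*e2 + 1/6*e12.
Conjugation here is Clifford conjugation: the scalar is fixed and the grade-1 and grade-2 blades all flip sign, giving -1 + 3*e1 - 8/3*e2 - 1/6*e12; translating back:
Answer: -1 + 3i - 8/3*j - 1/6*k


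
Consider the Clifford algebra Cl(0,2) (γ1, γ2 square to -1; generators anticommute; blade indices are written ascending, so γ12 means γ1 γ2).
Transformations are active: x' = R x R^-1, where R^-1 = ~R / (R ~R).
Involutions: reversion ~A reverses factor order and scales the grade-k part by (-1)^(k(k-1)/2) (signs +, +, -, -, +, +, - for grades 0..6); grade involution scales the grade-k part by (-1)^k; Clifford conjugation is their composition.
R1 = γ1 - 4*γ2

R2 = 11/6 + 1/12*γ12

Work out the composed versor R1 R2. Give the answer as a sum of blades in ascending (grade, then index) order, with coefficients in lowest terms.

Distribute over the terms of R1 (each basis-blade product reordered to ascending indices, repeated generators contracted through their squares):
(γ1) R2 = 11/6*γ1 - 1/12*γ2
(-4*γ2) R2 = -1/3*γ1 - 22/3*γ2
Summing the partial products and collecting blades:
Answer: 3/2*γ1 - 89/12*γ2


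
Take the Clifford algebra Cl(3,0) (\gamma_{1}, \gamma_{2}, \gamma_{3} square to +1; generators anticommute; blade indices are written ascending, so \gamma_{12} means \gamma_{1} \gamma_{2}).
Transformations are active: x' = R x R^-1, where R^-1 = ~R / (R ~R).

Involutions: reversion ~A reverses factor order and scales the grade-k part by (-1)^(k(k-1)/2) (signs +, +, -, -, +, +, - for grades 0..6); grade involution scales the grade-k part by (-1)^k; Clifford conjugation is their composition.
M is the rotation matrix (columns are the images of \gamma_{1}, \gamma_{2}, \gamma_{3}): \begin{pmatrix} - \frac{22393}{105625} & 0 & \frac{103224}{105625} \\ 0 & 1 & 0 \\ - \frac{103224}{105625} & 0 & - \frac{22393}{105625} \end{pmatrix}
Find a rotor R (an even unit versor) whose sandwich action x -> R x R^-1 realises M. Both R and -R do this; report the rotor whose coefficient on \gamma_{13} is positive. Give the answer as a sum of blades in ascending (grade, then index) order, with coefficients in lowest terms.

Method: write R = a + b12*\gamma_{12} + b13*\gamma_{13} + b23*\gamma_{23} with a^2 + b12^2 + b13^2 + b23^2 = 1 (so R^-1 = ~R). Expanding the columns R e_j ~R gives tr M = 4a^2 - 1 and, from the antisymmetric part, M21 - M12 = -4a*b12, M13 - M31 = 4a*b13, M32 - M23 = -4a*b23.
Here tr M = \frac{60839}{105625}, so a^2 = (1 + tr M)/4 = \frac{41616}{105625} and a = ±\frac{204}{325}. Taking a = \frac{204}{325}: M21 - M12 = 0, M13 - M31 = \frac{206448}{105625}, M32 - M23 = 0, giving b12 = 0, b13 = \frac{253}{325}, b23 = 0, i.e. R = \frac{204}{325} + \frac{253}{325} \gamma_{13}.
Its \gamma_{13} coefficient is already positive.
Answer: \frac{204}{325} + \frac{253}{325} \gamma_{13}. Key observation: the double cover Spin(3) -> SO(3) sends R and -R to the same matrix (trace \frac{60839}{105625} here), so the stated sign of the \gamma_{13} coefficient is what selects one sheet.


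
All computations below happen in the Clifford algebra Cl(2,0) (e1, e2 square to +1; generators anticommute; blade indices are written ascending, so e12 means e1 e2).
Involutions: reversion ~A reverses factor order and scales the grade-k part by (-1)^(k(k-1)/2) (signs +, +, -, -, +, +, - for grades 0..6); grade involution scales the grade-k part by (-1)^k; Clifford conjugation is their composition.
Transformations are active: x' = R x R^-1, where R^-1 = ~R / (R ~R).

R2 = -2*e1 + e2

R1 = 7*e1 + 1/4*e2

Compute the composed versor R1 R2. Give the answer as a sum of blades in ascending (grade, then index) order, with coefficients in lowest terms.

Distribute over the terms of R1 (each basis-blade product reordered to ascending indices, repeated generators contracted through their squares):
(7*e1) R2 = -14 + 7*e12
(1/4*e2) R2 = 1/4 + 1/2*e12
Summing the partial products and collecting blades:
Answer: -55/4 + 15/2*e12


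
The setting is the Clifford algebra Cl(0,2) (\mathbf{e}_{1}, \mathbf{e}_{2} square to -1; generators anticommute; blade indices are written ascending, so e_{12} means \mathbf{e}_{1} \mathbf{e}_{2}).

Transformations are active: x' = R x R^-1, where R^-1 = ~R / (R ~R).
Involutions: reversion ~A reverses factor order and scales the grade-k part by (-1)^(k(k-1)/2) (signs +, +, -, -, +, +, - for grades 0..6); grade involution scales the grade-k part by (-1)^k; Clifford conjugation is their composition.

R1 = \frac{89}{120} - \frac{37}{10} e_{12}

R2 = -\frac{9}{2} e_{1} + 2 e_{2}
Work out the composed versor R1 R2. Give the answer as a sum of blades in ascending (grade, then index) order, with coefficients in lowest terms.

Distribute over the terms of R1 (each basis-blade product reordered to ascending indices, repeated generators contracted through their squares):
(\frac{89}{120}) R2 = -\frac{267}{80} e_{1} + \frac{89}{60} e_{2}
(-\frac{37}{10} e_{12}) R2 = \frac{37}{5} e_{1} + \frac{333}{20} e_{2}
Summing the partial products and collecting blades:
Answer: \frac{65}{16} e_{1} + \frac{272}{15} e_{2}


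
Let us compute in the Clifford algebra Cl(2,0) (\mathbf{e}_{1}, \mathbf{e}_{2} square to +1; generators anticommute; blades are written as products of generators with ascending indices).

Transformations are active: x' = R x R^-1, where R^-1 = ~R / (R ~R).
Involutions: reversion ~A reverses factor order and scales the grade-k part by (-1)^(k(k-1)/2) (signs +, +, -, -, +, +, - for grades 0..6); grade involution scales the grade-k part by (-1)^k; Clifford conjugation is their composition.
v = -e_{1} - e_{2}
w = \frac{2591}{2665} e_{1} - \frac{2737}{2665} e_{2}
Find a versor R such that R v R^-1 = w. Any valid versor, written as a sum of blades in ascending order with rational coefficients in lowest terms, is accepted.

Here q(v) = q(w) = 2; the classical choice R = v + w = -\frac{74}{2665} e_{1} - \frac{5402}{2665} e_{2} then realises v -> w under the sandwich.
Answer: -\frac{74}{2665} e_{1} - \frac{5402}{2665} e_{2}


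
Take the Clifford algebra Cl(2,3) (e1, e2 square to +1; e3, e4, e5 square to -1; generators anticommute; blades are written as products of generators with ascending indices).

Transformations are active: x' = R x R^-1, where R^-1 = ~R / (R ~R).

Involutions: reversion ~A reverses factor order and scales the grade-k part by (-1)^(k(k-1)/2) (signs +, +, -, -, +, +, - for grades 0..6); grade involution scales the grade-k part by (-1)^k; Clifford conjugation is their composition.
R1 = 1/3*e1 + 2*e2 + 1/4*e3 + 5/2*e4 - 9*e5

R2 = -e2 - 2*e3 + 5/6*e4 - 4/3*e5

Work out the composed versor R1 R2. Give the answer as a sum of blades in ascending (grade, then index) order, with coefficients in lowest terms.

Distribute over the terms of R2 (each basis-blade product reordered to ascending indices, repeated generators contracted through their squares):
R1 (-e2) = -2 - 1/3*e1 e2 + 1/4*e2 e3 + 5/2*e2 e4 - 9*e2 e5
R1 (-2*e3) = 1/2 - 2/3*e1 e3 - 4*e2 e3 + 5*e3 e4 - 18*e3 e5
R1 (5/6*e4) = -25/12 + 5/18*e1 e4 + 5/3*e2 e4 + 5/24*e3 e4 + 15/2*e4 e5
R1 (-4/3*e5) = -12 - 4/9*e1 e5 - 8/3*e2 e5 - 1/3*e3 e5 - 10/3*e4 e5
Summing the partial products and collecting blades:
Answer: -187/12 - 1/3*e1 e2 - 2/3*e1 e3 + 5/18*e1 e4 - 4/9*e1 e5 - 15/4*e2 e3 + 25/6*e2 e4 - 35/3*e2 e5 + 125/24*e3 e4 - 55/3*e3 e5 + 25/6*e4 e5


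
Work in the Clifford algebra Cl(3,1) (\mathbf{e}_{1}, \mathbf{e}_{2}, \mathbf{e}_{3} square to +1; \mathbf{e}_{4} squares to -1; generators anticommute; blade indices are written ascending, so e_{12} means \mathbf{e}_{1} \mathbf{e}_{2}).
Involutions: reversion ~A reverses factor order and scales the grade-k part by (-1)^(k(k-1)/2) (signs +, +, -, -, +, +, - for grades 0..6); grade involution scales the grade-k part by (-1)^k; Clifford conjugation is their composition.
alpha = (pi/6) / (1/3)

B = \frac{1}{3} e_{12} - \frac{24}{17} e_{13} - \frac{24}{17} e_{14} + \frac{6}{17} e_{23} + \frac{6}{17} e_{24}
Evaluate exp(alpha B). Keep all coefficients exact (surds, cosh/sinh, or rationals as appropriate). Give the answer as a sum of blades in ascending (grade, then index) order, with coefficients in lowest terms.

B^2 term by term: the squares give (\frac{1}{3})^2*(e_{12})^2 + (-\frac{24}{17})^2*(e_{13})^2 + (-\frac{24}{17})^2*(e_{14})^2 + (\frac{6}{17})^2*(e_{23})^2 + (\frac{6}{17})^2*(e_{24})^2 = \frac{1}{9}*(-1) + \frac{576}{289}*(-1) + \frac{576}{289}*(+1) + \frac{36}{289}*(-1) + \frac{36}{289}*(+1) = -\frac{1}{9} (each basis 2-blade squares to minus the product of its generators' squares); cross terms between blades sharing an index anticommute and cancel; the commuting (index-disjoint) pairs give grade-4 terms 2*c*c'*(blade product), which cancel blade by blade — e_{1234}: \frac{288}{289} - \frac{288}{289} = 0 — confirming B is simple. So B^2 = -\frac{1}{9}.
B^2 = -\frac{1}{9} — circular case — the even/odd split gives cos and sin: l = \frac{1}{3}, alpha*l = \frac{\pi}{6}, so exp(alpha B) = cos(\frac{\pi}{6}) + (sin(\frac{\pi}{6})/(\frac{1}{3}))*B = \frac{\sqrt{3}}{2} + (\frac{3}{2})*B.
Answer: \frac{\sqrt{3}}{2} + \frac{1}{2} e_{12} - \frac{36}{17} e_{13} - \frac{36}{17} e_{14} + \frac{9}{17} e_{23} + \frac{9}{17} e_{24}


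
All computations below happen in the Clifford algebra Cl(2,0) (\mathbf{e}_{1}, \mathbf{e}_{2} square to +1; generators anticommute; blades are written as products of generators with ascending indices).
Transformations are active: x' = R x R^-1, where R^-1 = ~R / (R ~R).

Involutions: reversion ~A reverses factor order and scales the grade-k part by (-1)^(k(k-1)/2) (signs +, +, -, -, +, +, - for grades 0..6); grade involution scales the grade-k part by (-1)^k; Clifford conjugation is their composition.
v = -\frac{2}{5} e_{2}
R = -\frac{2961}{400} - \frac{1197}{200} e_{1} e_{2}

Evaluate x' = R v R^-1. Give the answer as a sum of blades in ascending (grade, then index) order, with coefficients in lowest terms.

~R = -\frac{2961}{400} + \frac{1197}{200} e_{1} e_{2}, and R ~R = \frac{14498757}{160000}, so R^-1 = ~R / (\frac{14498757}{160000}).
R v = \frac{1197}{500} e_{1} + \frac{2961}{1000} e_{2}
Answer: -\frac{7144}{18265} e_{1} - \frac{306}{3653} e_{2}


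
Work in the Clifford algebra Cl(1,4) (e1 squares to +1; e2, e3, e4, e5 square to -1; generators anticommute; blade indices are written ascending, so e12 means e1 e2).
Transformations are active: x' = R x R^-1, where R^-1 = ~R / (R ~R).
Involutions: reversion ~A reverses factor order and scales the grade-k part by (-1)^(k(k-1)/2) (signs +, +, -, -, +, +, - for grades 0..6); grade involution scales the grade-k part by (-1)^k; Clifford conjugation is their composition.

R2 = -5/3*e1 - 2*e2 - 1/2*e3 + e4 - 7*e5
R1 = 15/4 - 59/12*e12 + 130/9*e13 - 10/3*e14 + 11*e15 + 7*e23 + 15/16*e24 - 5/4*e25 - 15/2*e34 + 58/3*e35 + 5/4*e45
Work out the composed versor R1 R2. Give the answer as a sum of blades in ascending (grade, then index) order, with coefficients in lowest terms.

Distribute over the terms of R2 (each basis-blade product reordered to ascending indices, repeated generators contracted through their squares):
R1 (-5/3*e1) = -25/4*e1 - 295/36*e2 + 650/27*e3 - 50/9*e4 + 55/3*e5 - 35/3*e123 - 25/16*e124 + 25/12*e125 + 25/2*e134 - 290/9*e135 - 25/12*e145
R1 (-2*e2) = -59/6*e1 - 15/2*e2 - 14*e3 - 15/8*e4 + 5/2*e5 + 260/9*e123 - 20/3*e124 + 22*e125 + 15*e234 - 116/3*e235 - 5/2*e245
R1 (-1/2*e3) = 65/9*e1 + 7/2*e2 - 15/8*e3 + 15/4*e4 - 29/3*e5 + 59/24*e123 - 5/3*e134 + 11/2*e135 + 15/32*e234 - 5/8*e235 - 5/8*e345
R1 (e4) = 10/3*e1 - 15/16*e2 + 15/2*e3 + 15/4*e4 + 5/4*e5 - 59/12*e124 + 130/9*e134 - 11*e145 + 7*e234 + 5/4*e245 - 58/3*e345
R1 (-7*e5) = 77*e1 - 35/4*e2 + 406/3*e3 + 35/4*e4 - 105/4*e5 + 413/12*e125 - 910/9*e135 + 70/3*e145 - 49*e235 - 105/16*e245 + 105/2*e345
Summing the partial products and collecting blades:
Answer: 2573/36*e1 - 3151/144*e2 + 32623/216*e3 + 635/72*e4 - 83/6*e5 + 1417/72*e123 - 631/48*e124 + 117/2*e125 + 455/18*e134 - 767/6*e135 + 41/4*e145 + 719/32*e234 - 2119/24*e235 - 125/16*e245 + 781/24*e345


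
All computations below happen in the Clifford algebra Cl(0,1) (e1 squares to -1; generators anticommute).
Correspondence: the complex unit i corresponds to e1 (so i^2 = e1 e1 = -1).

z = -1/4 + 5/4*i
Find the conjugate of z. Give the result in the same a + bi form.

In blades: z = -1/4 + 5/4*e1.
Conjugation here is Clifford conjugation: the scalar is fixed and the grade-1 and grade-2 blades all flip sign, giving -1/4 - 5/4*e1; translating back:
Answer: -1/4 - 5/4*i


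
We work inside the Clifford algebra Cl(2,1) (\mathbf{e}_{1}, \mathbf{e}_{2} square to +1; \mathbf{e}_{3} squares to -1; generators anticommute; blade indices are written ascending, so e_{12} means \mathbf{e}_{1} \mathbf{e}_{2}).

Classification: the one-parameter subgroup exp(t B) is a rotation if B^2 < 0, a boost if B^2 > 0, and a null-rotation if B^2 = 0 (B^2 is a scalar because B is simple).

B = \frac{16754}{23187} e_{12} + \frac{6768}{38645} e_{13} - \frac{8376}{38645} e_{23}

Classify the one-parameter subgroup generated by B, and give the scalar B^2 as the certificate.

B^2 term by term: the squares give (\frac{16754}{23187})^2*(e_{12})^2 + (\frac{6768}{38645})^2*(e_{13})^2 + (-\frac{8376}{38645})^2*(e_{23})^2 = \frac{280696516}{537636969}*(-1) + \frac{45805824}{1493436025}*(+1) + \frac{70157376}{1493436025}*(+1) = -\frac{4}{9} (each basis 2-blade squares to minus the product of its generators' squares); cross terms between blades sharing an index anticommute and cancel. So B^2 = -\frac{4}{9}.
Answer: rotation, certificate B^2 = -\frac{4}{9}. Key observation: B^2 = -\frac{4}{9} is a conjugation invariant, so its sign decides the class regardless of the surface form of B.


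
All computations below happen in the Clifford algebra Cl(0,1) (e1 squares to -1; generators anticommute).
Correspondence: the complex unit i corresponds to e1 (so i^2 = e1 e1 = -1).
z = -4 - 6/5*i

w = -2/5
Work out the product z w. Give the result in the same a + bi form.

In blades: z = -4 - 6/5*e1, w = -2/5.
Distribute z over w term by term (generator squares from the signature, products reordered to ascending indices): (-4)*w = 8/5; (-6/5*e1)*w = 12/25*e1.
Sum: 8/5 + 12/25*e1; translating back through the correspondence:
Answer: 8/5 + 12/25*i


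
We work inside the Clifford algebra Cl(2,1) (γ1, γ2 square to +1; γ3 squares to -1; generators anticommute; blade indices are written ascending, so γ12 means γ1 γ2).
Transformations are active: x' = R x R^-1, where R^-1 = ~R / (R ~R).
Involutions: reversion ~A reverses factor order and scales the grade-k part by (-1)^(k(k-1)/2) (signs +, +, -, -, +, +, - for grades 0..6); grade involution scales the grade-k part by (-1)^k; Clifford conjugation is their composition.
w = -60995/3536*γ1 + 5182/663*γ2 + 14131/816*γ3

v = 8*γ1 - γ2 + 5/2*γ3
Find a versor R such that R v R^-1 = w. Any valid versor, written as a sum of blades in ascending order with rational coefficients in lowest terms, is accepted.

R = v + w = -32707/3536*γ1 + 4519/663*γ2 + 16171/816*γ3 works: the equal norms (235/4) guarantee its sandwich swaps v into w.
Answer: -32707/3536*γ1 + 4519/663*γ2 + 16171/816*γ3


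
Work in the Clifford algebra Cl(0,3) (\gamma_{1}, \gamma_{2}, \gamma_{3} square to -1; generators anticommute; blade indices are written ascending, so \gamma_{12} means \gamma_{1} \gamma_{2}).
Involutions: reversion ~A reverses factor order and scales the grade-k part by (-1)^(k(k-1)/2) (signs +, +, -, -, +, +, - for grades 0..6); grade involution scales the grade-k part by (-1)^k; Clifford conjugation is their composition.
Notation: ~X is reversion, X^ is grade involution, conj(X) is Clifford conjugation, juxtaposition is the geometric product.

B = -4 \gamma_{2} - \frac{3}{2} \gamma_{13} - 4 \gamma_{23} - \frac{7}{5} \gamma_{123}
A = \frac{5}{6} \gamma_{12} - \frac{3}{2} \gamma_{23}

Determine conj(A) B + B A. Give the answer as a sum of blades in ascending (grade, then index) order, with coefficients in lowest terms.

first term: 6 - \frac{37}{30} \gamma_{1} - \frac{43}{6} \gamma_{3} + \frac{9}{4} \gamma_{12} - \frac{10}{3} \gamma_{13} + \frac{5}{4} \gamma_{23}
second term: -6 - \frac{163}{30} \gamma_{1} - \frac{29}{6} \gamma_{3} + \frac{9}{4} \gamma_{12} - \frac{10}{3} \gamma_{13} + \frac{5}{4} \gamma_{23}
Answer: -\frac{20}{3} \gamma_{1} - 12 \gamma_{3} + \frac{9}{2} \gamma_{12} - \frac{20}{3} \gamma_{13} + \frac{5}{2} \gamma_{23}


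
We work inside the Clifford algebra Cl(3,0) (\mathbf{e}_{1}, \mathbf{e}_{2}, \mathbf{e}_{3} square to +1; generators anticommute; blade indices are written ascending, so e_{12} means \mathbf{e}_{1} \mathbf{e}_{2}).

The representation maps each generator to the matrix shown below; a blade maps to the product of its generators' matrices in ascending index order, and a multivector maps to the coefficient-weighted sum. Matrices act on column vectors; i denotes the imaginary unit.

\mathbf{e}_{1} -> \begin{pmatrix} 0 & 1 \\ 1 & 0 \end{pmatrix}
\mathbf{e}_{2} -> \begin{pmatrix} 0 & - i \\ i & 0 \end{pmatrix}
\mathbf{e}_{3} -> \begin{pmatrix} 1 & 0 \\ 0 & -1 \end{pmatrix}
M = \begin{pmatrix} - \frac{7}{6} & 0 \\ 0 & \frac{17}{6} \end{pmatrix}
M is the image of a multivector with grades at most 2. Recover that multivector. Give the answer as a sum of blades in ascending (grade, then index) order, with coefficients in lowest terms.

Method: 1, rho(e_{1}), rho(e_{2}), rho(e_{3}) form a trace-orthogonal basis of the 2x2 complex matrices (tr(X Y) = 2 if X = Y, else 0), so M = m0*1 + m1*rho(e_{1}) + m2*rho(e_{2}) + m3*rho(e_{3}) with m0 = tr(M)/2 = \frac{5}{6}, m1 = tr(M rho(e_{1}))/2 = 0, m2 = tr(M rho(e_{2}))/2 = 0, m3 = tr(M rho(e_{3}))/2 = -2.
Multiplying table entries, the bivector images are rho(e_{12}) = i*rho(e_{3}), rho(e_{13}) = -i*rho(e_{2}), rho(e_{23}) = i*rho(e_{1}); with real blade coefficients the real parts of m0..m3 are the coefficients of 1, e_{1}, e_{2}, e_{3} and the imaginary parts give the bivectors (e_{23}: Im m1, e_{13}: -Im m2, e_{12}: Im m3).
Answer: \frac{5}{6} - 2 e_{3}


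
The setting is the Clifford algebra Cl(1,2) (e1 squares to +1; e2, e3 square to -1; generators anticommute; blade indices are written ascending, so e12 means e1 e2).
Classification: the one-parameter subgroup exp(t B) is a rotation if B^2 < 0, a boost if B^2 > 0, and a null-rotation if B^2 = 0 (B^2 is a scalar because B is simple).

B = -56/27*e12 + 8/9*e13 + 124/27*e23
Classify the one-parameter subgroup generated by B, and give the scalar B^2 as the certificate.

B^2 term by term: the squares give (-56/27)^2*(e12)^2 + (8/9)^2*(e13)^2 + (124/27)^2*(e23)^2 = 3136/729*(+1) + 64/81*(+1) + 15376/729*(-1) = -16 (each basis 2-blade squares to minus the product of its generators' squares); cross terms between blades sharing an index anticommute and cancel. So B^2 = -16.
Answer: rotation, certificate B^2 = -16. One invariant decides it: the square -16 survives every conjugation, and its sign is exactly the classification.


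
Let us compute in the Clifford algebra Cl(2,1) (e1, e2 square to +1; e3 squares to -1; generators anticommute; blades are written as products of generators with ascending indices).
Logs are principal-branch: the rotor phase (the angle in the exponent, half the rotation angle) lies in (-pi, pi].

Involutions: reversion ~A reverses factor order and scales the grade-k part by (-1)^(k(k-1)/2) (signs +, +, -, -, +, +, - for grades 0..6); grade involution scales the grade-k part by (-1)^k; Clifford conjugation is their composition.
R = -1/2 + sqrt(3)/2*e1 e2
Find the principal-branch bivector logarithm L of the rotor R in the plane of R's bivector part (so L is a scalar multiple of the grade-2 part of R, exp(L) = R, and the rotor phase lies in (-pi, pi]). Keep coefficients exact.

The scalar part of R is -1/2, so the principal-branch rotor phase is pinned; divide the bivector part by its sine to get the unit plane — L is the phase times that plane.
Concretely: cos(phase) = -1/2 gives phase = ±2*pi/3, and since phase/sin(phase) is even the sign is immaterial: L = (phase/sin(phase)) * <R>_2 = (4*sqrt(3)*pi/9) * <R>_2.
Answer: 2*pi/3*e1 e2


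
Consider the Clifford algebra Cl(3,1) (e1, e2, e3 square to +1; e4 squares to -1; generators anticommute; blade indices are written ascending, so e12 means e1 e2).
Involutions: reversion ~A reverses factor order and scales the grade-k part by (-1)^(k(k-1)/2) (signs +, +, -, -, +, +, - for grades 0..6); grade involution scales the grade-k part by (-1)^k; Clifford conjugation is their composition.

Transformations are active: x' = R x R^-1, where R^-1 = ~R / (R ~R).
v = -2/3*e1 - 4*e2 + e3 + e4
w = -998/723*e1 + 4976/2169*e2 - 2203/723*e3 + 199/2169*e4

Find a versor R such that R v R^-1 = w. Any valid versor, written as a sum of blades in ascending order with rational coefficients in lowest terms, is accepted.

Key observation: q(v) = q(w) = 148/9 (sandwiches preserve the norm), so R = v + w = -1480/723*e1 - 3700/2169*e2 - 1480/723*e3 + 2368/2169*e4 works whenever it is invertible — the component of v along it is kept and (v - w)/2 reverses, sending v to w.
Answer: -1480/723*e1 - 3700/2169*e2 - 1480/723*e3 + 2368/2169*e4


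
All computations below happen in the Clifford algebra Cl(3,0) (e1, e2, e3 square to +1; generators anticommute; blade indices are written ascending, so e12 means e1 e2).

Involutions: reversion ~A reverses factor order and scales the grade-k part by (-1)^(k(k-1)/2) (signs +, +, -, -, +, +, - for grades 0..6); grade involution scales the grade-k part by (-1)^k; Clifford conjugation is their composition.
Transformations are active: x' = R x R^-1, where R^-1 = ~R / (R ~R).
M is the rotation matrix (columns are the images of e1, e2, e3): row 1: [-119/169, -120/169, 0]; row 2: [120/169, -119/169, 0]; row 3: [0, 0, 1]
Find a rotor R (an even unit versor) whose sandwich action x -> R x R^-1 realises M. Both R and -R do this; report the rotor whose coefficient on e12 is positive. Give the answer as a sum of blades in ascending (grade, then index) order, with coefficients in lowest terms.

Method: write R = a + b12*e12 + b13*e13 + b23*e23 with a^2 + b12^2 + b13^2 + b23^2 = 1 (so R^-1 = ~R). Expanding the columns R e_j ~R gives tr M = 4a^2 - 1 and, from the antisymmetric part, M21 - M12 = -4a*b12, M13 - M31 = 4a*b13, M32 - M23 = -4a*b23.
Here tr M = -69/169, so a^2 = (1 + tr M)/4 = 25/169 and a = ±5/13. Taking a = 5/13: M21 - M12 = 240/169, M13 - M31 = 0, M32 - M23 = 0, giving b12 = -12/13, b13 = 0, b23 = 0, i.e. R = 5/13 - 12/13*e12.
Its e12 coefficient is negative, so report the other preimage -R.
Answer: -5/13 + 12/13*e12. Why the constraint matters: R and -R act identically through the sandwich — M has trace -69/169 either way — so only the sign condition on e12 picks one of the two preimages.


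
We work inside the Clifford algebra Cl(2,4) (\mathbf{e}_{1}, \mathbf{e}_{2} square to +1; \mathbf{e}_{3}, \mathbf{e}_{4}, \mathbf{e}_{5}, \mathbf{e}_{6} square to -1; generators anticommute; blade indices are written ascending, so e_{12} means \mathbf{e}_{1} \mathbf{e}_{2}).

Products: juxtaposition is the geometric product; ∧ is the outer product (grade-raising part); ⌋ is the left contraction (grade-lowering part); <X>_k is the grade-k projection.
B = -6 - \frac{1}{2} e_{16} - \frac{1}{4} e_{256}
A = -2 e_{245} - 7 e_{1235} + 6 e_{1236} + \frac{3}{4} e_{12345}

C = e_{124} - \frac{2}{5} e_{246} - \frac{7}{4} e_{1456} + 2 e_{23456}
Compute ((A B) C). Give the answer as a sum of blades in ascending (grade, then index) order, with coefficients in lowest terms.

step 1: -3 e_{23} - \frac{1}{2} e_{46} - \frac{3}{2} e_{135} - \frac{7}{4} e_{136} + 12 e_{245} + 42 e_{1235} - 36 e_{1236} - \frac{3}{16} e_{1346} - \frac{7}{2} e_{2356} - \frac{9}{2} e_{12345} - e_{12456} - \frac{3}{8} e_{23456}
step 2: -\frac{3}{4} + \frac{31}{20} e_{2} + 7 e_{4} - 2 e_{13} - \frac{461}{40} e_{15} + 9 e_{16} + \frac{1383}{320} e_{35} - 24 e_{36} - \frac{29}{5} e_{56} - \frac{93}{160} e_{123} - \frac{3}{8} e_{125} - \frac{43}{2} e_{126} + \frac{87}{5} e_{134} + 72 e_{145} + 84 e_{146} - e_{235} - \frac{129}{16} e_{236} + \frac{3227}{80} e_{345} - \frac{1383}{40} e_{346} - 6 e_{456} - \frac{217}{40} e_{1234} + \frac{7}{2} e_{1245} - 3 e_{1246} - \frac{87}{40} e_{1356} + \frac{129}{2} e_{2345} + \frac{301}{4} e_{2346} + \frac{203}{10} e_{13456} + \frac{93}{20} e_{123456}
Answer: -\frac{3}{4} + \frac{31}{20} e_{2} + 7 e_{4} - 2 e_{13} - \frac{461}{40} e_{15} + 9 e_{16} + \frac{1383}{320} e_{35} - 24 e_{36} - \frac{29}{5} e_{56} - \frac{93}{160} e_{123} - \frac{3}{8} e_{125} - \frac{43}{2} e_{126} + \frac{87}{5} e_{134} + 72 e_{145} + 84 e_{146} - e_{235} - \frac{129}{16} e_{236} + \frac{3227}{80} e_{345} - \frac{1383}{40} e_{346} - 6 e_{456} - \frac{217}{40} e_{1234} + \frac{7}{2} e_{1245} - 3 e_{1246} - \frac{87}{40} e_{1356} + \frac{129}{2} e_{2345} + \frac{301}{4} e_{2346} + \frac{203}{10} e_{13456} + \frac{93}{20} e_{123456}


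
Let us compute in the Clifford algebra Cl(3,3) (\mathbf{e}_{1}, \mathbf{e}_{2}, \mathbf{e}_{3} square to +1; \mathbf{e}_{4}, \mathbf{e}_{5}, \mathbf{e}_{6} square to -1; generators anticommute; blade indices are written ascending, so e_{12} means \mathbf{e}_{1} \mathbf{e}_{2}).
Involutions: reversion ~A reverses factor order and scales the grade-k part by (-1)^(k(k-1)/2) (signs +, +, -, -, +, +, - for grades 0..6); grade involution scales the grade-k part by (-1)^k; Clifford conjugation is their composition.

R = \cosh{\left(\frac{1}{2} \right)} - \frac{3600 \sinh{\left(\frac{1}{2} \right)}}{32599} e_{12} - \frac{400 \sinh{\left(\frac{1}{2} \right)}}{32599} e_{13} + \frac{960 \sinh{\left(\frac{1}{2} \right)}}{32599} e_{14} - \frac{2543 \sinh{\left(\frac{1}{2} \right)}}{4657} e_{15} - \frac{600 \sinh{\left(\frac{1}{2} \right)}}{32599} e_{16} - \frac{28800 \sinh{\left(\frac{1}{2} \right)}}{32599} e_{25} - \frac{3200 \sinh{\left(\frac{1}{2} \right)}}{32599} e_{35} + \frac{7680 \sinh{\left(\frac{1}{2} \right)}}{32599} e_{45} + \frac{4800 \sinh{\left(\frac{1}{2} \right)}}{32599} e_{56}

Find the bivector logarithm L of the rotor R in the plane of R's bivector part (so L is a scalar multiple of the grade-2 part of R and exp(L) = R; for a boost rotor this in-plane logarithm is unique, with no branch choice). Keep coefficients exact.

The scalar part of R is \cosh{\left(\frac{1}{2} \right)}, giving the rapidity magnitude (cosh is even); the bivector part supplies orientation, its quotient by sinh of the rapidity is the plane, and L = rapidity * plane — unique in that plane, since flipping both signs leaves L unchanged.
Concretely: cosh(rapidity) = \cosh{\left(\frac{1}{2} \right)} gives rapidity = ±\frac{1}{2}, and since rapidity/sinh(rapidity) is even the sign is immaterial: L = (rapidity/sinh(rapidity)) * <R>_2 = (\frac{1}{2 \sinh{\left(\frac{1}{2} \right)}}) * <R>_2.
Answer: - \frac{1800}{32599} e_{12} - \frac{200}{32599} e_{13} + \frac{480}{32599} e_{14} - \frac{2543}{9314} e_{15} - \frac{300}{32599} e_{16} - \frac{14400}{32599} e_{25} - \frac{1600}{32599} e_{35} + \frac{3840}{32599} e_{45} + \frac{2400}{32599} e_{56}


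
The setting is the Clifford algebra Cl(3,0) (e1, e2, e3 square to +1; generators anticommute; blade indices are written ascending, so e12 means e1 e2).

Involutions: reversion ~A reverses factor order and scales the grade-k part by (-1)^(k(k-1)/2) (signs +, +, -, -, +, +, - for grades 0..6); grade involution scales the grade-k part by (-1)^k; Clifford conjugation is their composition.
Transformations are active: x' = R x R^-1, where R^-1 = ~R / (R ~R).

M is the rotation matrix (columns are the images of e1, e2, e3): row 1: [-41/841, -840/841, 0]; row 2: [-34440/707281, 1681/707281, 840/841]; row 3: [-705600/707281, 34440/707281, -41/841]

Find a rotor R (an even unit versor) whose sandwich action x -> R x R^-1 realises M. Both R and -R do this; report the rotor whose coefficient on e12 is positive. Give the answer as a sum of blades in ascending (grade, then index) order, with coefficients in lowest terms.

Method: write R = a + b12*e12 + b13*e13 + b23*e23 with a^2 + b12^2 + b13^2 + b23^2 = 1 (so R^-1 = ~R). Expanding the columns R e_j ~R gives tr M = 4a^2 - 1 and, from the antisymmetric part, M21 - M12 = -4a*b12, M13 - M31 = 4a*b13, M32 - M23 = -4a*b23.
Here tr M = -67281/707281, so a^2 = (1 + tr M)/4 = 160000/707281 and a = ±400/841. Taking a = 400/841: M21 - M12 = 672000/707281, M13 - M31 = 705600/707281, M32 - M23 = -672000/707281, giving b12 = -420/841, b13 = 441/841, b23 = 420/841, i.e. R = 400/841 - 420/841*e12 + 441/841*e13 + 420/841*e23.
Its e12 coefficient is negative, so report the other preimage -R.
Answer: -400/841 + 420/841*e12 - 441/841*e13 - 420/841*e23. Sheet selection: the two-to-one cover makes ±R indistinguishable at the matrix level (trace -67281/707281), so uniqueness comes from the required sign on e12.


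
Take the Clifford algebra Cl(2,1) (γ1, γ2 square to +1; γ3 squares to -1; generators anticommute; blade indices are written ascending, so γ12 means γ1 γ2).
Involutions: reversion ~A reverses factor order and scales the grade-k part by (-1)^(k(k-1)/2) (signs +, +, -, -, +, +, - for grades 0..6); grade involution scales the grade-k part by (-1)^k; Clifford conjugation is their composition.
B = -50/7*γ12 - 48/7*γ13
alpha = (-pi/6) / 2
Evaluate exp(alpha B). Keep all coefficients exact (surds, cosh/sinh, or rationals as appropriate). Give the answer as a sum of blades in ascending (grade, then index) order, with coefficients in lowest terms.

B^2 term by term: the squares give (-50/7)^2*(γ12)^2 + (-48/7)^2*(γ13)^2 = 2500/49*(-1) + 2304/49*(+1) = -4 (each basis 2-blade squares to minus the product of its generators' squares); cross terms between blades sharing an index anticommute and cancel. So B^2 = -4.
B^2 = -4 — a negative square means the series sums to a rotation: l = 2, alpha*l = -pi/6, so exp(alpha B) = cos(-pi/6) + (sin(-pi/6)/2)*B = sqrt(3)/2 + (-1/4)*B.
Answer: sqrt(3)/2 + 25/14*γ12 + 12/7*γ13


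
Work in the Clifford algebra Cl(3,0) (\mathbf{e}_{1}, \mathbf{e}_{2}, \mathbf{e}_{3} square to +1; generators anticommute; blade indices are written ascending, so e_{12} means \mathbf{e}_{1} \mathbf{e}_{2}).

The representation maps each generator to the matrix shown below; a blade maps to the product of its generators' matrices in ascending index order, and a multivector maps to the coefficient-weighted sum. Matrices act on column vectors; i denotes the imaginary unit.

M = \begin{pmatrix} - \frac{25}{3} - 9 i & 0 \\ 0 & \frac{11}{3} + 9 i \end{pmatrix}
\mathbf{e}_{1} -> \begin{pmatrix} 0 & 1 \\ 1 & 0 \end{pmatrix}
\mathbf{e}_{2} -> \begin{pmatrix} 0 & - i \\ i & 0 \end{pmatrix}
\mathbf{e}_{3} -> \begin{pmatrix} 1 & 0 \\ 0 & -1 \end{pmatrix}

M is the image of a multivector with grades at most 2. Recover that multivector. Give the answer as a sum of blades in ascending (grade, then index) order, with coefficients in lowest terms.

Method: 1, rho(e_{1}), rho(e_{2}), rho(e_{3}) form a trace-orthogonal basis of the 2x2 complex matrices (tr(X Y) = 2 if X = Y, else 0), so M = m0*1 + m1*rho(e_{1}) + m2*rho(e_{2}) + m3*rho(e_{3}) with m0 = tr(M)/2 = - \frac{7}{3}, m1 = tr(M rho(e_{1}))/2 = 0, m2 = tr(M rho(e_{2}))/2 = 0, m3 = tr(M rho(e_{3}))/2 = -6 - 9 i.
Multiplying table entries, the bivector images are rho(e_{12}) = i*rho(e_{3}), rho(e_{13}) = -i*rho(e_{2}), rho(e_{23}) = i*rho(e_{1}); with real blade coefficients the real parts of m0..m3 are the coefficients of 1, e_{1}, e_{2}, e_{3} and the imaginary parts give the bivectors (e_{23}: Im m1, e_{13}: -Im m2, e_{12}: Im m3).
Answer: -\frac{7}{3} - 6 e_{3} - 9 e_{12}


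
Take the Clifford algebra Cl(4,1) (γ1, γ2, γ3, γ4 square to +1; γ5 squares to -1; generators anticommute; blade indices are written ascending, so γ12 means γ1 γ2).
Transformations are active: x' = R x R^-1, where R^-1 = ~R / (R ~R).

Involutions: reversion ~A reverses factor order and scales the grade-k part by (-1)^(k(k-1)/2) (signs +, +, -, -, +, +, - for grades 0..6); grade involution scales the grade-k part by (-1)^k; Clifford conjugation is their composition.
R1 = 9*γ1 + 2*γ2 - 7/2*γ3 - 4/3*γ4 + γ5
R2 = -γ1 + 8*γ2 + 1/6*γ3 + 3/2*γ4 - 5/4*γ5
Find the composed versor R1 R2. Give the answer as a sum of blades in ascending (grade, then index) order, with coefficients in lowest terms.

Distribute over the terms of R1 (each basis-blade product reordered to ascending indices, repeated generators contracted through their squares):
(9*γ1) R2 = -9 + 72*γ12 + 3/2*γ13 + 27/2*γ14 - 45/4*γ15
(2*γ2) R2 = 16 + 2*γ12 + 1/3*γ23 + 3*γ24 - 5/2*γ25
(-7/2*γ3) R2 = -7/12 - 7/2*γ13 + 28*γ23 - 21/4*γ34 + 35/8*γ35
(-4/3*γ4) R2 = -2 - 4/3*γ14 + 32/3*γ24 + 2/9*γ34 + 5/3*γ45
(γ5) R2 = 5/4 + γ15 - 8*γ25 - 1/6*γ35 - 3/2*γ45
Summing the partial products and collecting blades:
Answer: 17/3 + 74*γ12 - 2*γ13 + 73/6*γ14 - 41/4*γ15 + 85/3*γ23 + 41/3*γ24 - 21/2*γ25 - 181/36*γ34 + 101/24*γ35 + 1/6*γ45


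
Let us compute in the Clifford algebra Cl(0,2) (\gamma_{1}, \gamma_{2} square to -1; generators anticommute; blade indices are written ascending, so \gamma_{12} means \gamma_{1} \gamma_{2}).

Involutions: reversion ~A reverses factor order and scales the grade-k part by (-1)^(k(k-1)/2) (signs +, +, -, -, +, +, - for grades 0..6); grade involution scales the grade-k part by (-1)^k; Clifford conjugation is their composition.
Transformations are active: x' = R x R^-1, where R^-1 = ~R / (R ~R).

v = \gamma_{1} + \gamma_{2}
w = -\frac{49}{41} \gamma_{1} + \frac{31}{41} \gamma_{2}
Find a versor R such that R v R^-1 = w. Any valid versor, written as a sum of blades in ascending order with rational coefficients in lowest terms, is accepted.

Key observation: q(v) = q(w) = -2 (sandwiches preserve the norm), so R = v + w = -\frac{8}{41} \gamma_{1} + \frac{72}{41} \gamma_{2} works whenever it is invertible — the component of v along it is kept and (v - w)/2 reverses, sending v to w.
Answer: -\frac{8}{41} \gamma_{1} + \frac{72}{41} \gamma_{2}


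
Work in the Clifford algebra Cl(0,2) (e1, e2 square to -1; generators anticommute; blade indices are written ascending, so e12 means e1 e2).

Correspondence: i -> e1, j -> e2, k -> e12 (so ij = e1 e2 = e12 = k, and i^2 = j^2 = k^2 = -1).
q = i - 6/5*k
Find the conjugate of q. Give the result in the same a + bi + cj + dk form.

In blades: q = e1 - 6/5*e12.
Conjugation here is Clifford conjugation: the scalar is fixed and the grade-1 and grade-2 blades all flip sign, giving -e1 + 6/5*e12; translating back:
Answer: -i + 6/5*k


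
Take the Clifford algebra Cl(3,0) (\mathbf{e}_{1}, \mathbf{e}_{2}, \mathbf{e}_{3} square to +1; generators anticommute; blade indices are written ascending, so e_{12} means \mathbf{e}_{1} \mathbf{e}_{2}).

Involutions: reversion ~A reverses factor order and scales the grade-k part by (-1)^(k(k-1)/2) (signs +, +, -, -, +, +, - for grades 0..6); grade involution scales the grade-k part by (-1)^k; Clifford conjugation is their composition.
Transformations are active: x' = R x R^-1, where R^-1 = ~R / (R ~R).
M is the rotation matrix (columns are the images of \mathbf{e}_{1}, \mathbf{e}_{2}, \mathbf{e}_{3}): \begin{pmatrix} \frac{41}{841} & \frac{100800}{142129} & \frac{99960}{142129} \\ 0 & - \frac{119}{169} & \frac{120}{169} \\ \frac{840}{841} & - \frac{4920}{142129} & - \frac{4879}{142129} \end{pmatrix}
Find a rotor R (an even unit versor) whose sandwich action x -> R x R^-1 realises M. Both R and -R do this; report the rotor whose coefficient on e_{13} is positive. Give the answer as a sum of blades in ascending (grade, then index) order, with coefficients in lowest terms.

Method: write R = a + b12*e_{12} + b13*e_{13} + b23*e_{23} with a^2 + b12^2 + b13^2 + b23^2 = 1 (so R^-1 = ~R). Expanding the columns R e_j ~R gives tr M = 4a^2 - 1 and, from the antisymmetric part, M21 - M12 = -4a*b12, M13 - M31 = 4a*b13, M32 - M23 = -4a*b23.
Here tr M = -\frac{98029}{142129}, so a^2 = (1 + tr M)/4 = \frac{11025}{142129} and a = ±\frac{105}{377}. Taking a = \frac{105}{377}: M21 - M12 = -\frac{100800}{142129}, M13 - M31 = -\frac{42000}{142129}, M32 - M23 = -\frac{105840}{142129}, giving b12 = \frac{240}{377}, b13 = -\frac{100}{377}, b23 = \frac{252}{377}, i.e. R = \frac{105}{377} + \frac{240}{377} e_{12} - \frac{100}{377} e_{13} + \frac{252}{377} e_{23}.
Its e_{13} coefficient is negative, so report the other preimage -R.
Answer: -\frac{105}{377} - \frac{240}{377} e_{12} + \frac{100}{377} e_{13} - \frac{252}{377} e_{23}. Key observation: the double cover Spin(3) -> SO(3) sends R and -R to the same matrix (trace -\frac{98029}{142129} here), so the stated sign of the e_{13} coefficient is what selects one sheet.
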